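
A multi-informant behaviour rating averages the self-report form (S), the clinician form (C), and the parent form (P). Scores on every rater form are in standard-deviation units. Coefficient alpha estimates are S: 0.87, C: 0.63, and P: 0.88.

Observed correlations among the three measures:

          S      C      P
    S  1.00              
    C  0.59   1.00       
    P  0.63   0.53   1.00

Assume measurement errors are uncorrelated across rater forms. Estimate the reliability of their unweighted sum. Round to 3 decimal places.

0.905

Var(S+C+P) = 3 + 2·[0.59 + 0.63 + 0.53] = 3 + 3.5 = 6.5.
Because errors are independent across components, Cov(Tᵢ,Tⱼ) = Cov(Xᵢ,Xⱼ); the off-diagonal part of the true-score variance is the same as above.
True-score variance = [0.87 + 0.63 + 0.88] + 3.5 = 2.38 + 3.5 = 5.88.
Reliability = 5.88 / 6.5 = 0.905.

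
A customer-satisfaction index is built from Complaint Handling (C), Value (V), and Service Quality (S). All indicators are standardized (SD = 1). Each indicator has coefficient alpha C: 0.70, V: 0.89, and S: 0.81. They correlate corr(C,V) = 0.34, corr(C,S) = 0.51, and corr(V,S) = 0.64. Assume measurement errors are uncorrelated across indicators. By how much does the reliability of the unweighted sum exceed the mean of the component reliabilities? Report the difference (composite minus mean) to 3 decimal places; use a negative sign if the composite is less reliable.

0.100

Var(sum) = 3 + 2.98 = 5.98; true-score variance = 2.4 + 2.98 = 5.38; composite reliability = 0.8997.
Mean component reliability = 0.8000.
Difference = 0.8997 − 0.8000 = 0.100.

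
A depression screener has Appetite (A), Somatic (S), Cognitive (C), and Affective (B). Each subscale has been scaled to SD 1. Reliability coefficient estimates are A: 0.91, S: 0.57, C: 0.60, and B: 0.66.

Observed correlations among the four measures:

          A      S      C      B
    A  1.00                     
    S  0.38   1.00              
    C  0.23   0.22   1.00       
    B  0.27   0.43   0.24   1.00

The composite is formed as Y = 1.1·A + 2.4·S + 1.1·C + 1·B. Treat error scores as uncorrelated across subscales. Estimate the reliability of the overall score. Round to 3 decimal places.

Var(Y) = 1.1² + 2.4² + 1.1² + 1 + 2·[2.64·0.38 + 1.21·0.23 + 1.1·0.27 + 2.64·0.22 + 2.4·0.43 + 1.1·0.24] = 9.18 + 6.9106 = 16.0906.
Under uncorrelated errors the observed covariances equal the true-score covariances, so only the own-variance terms attenuate.
True-score variance = [1.1²·0.91 + 2.4²·0.57 + 1.1²·0.60 + 0.66] + 6.9106 = 5.7703 + 6.9106 = 12.6809.
Reliability = 12.6809 / 16.0906 = 0.788.

0.788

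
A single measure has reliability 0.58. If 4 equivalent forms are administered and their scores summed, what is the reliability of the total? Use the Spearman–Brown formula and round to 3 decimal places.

ρ_k = kρ / (1 + (k−1)ρ) = 4·0.58 / (1 + 3·0.58) = 2.320 / 2.740 = 0.847.

0.847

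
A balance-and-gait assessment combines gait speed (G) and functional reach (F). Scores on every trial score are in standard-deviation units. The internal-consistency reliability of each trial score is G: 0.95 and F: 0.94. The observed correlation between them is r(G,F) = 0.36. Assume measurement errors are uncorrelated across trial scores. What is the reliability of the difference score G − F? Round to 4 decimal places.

0.9141

Var(G−F) = 1 + 1 − 2·0.36 = 2 − 0.72 = 1.28.
Under uncorrelated errors the observed covariances equal the true-score covariances, so only the own-variance terms attenuate.
True-score variance = [0.95 + 0.94] − 0.72 = 1.89 − 0.72 = 1.17.
Reliability = 1.17 / 1.28 = 0.9141.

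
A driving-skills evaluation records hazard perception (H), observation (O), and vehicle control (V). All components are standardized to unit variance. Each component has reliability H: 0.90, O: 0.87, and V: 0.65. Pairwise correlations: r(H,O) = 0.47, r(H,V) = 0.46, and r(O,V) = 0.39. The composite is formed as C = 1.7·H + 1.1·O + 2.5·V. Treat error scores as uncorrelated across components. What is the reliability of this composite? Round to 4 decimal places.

0.8550

Var(C) = 1.7² + 1.1² + 2.5² + 2·[1.87·0.47 + 4.25·0.46 + 2.75·0.39] = 10.35 + 7.8128 = 18.1628.
Under uncorrelated errors the observed covariances equal the true-score covariances, so only the own-variance terms attenuate.
True-score variance = [1.7²·0.90 + 1.1²·0.87 + 2.5²·0.65] + 7.8128 = 7.7162 + 7.8128 = 15.529.
Reliability = 15.529 / 18.1628 = 0.8550.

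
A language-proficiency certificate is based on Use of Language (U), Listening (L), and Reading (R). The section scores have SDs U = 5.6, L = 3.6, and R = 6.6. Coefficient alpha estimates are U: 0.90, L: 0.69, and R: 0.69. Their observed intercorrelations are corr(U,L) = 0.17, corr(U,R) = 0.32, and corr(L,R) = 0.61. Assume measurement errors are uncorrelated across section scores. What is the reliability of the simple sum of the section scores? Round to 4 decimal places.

0.8598

Var(U+L+R) = 5.6² + 3.6² + 6.6² + 2·[5.6·3.6·0.17 + 5.6·6.6·0.32 + 3.6·6.6·0.61] = 87.88 + 59.496 = 147.376.
With uncorrelated errors the cross-covariances are all true-score covariance, so they carry over unchanged; only the diagonal terms shrink to ρᵢσᵢ².
True-score variance = [5.6²·0.90 + 3.6²·0.69 + 6.6²·0.69] + 59.496 = 67.2228 + 59.496 = 126.719.
Reliability = 126.719 / 147.376 = 0.8598.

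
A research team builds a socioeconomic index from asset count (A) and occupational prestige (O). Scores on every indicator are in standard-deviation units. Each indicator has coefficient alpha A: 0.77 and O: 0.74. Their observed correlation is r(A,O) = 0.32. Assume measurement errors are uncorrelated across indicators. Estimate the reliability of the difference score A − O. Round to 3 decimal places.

0.640

Var(A−O) = 1 + 1 − 2·0.32 = 2 − 0.64 = 1.36.
Under uncorrelated errors the observed covariances equal the true-score covariances, so only the own-variance terms attenuate.
True-score variance = [0.77 + 0.74] − 0.64 = 1.51 − 0.64 = 0.87.
Reliability = 0.87 / 1.36 = 0.640.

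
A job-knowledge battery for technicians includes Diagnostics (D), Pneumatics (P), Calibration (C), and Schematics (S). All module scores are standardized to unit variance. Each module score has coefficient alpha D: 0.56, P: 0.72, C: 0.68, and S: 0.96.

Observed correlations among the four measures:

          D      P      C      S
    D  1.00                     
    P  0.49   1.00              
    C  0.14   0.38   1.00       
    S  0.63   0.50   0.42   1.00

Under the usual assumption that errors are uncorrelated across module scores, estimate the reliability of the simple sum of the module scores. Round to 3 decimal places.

Var(D+P+C+S) = 4 + 2·[0.49 + 0.14 + 0.63 + 0.38 + 0.50 + 0.42] = 4 + 5.12 = 9.12.
Under uncorrelated errors the observed covariances equal the true-score covariances, so only the own-variance terms attenuate.
True-score variance = [0.56 + 0.72 + 0.68 + 0.96] + 5.12 = 2.92 + 5.12 = 8.04.
Reliability = 8.04 / 9.12 = 0.882.

0.882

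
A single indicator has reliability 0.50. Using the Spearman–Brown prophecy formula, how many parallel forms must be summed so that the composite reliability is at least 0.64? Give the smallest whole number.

2

k ≥ ρ*(1−ρ₁)/(ρ₁(1−ρ*)) = 0.64·0.50 / (0.50·0.36) = 1.778.
Smallest integer k = 2.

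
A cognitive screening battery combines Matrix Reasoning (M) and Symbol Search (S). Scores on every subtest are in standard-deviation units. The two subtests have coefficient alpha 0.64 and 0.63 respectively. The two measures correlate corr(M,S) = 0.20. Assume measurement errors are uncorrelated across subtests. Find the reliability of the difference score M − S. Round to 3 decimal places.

Var(M−S) = 1 + 1 − 2·0.20 = 2 − 0.4 = 1.6.
Because errors are independent across components, Cov(Tᵢ,Tⱼ) = Cov(Xᵢ,Xⱼ); the off-diagonal part of the true-score variance is the same as above.
True-score variance = [0.64 + 0.63] − 0.4 = 1.27 − 0.4 = 0.87.
Reliability = 0.87 / 1.6 = 0.544.

0.544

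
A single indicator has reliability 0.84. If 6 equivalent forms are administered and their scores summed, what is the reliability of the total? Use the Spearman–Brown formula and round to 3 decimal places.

ρ_k = kρ / (1 + (k−1)ρ) = 6·0.84 / (1 + 5·0.84) = 5.040 / 5.200 = 0.969.

0.969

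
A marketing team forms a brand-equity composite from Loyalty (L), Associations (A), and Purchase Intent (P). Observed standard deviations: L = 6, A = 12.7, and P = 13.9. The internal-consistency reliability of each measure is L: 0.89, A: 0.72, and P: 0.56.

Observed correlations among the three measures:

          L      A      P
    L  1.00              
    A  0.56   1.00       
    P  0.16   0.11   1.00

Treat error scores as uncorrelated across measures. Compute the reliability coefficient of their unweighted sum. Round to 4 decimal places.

Var(L+A+P) = 6² + 12.7² + 13.9² + 2·[6·12.7·0.56 + 6·13.9·0.16 + 12.7·13.9·0.11] = 390.5 + 150.869 = 541.369.
Under uncorrelated errors the observed covariances equal the true-score covariances, so only the own-variance terms attenuate.
True-score variance = [6²·0.89 + 12.7²·0.72 + 13.9²·0.56] + 150.869 = 256.366 + 150.869 = 407.235.
Reliability = 407.235 / 541.369 = 0.7522.

0.7522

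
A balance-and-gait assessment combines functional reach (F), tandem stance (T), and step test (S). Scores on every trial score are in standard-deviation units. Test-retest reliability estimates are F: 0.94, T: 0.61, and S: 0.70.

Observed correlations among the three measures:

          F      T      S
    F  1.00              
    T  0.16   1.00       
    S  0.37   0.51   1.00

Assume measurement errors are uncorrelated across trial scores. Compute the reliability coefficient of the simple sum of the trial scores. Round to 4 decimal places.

0.8524

Var(F+T+S) = 3 + 2·[0.16 + 0.37 + 0.51] = 3 + 2.08 = 5.08.
Because errors are independent across components, Cov(Tᵢ,Tⱼ) = Cov(Xᵢ,Xⱼ); the off-diagonal part of the true-score variance is the same as above.
True-score variance = [0.94 + 0.61 + 0.70] + 2.08 = 2.25 + 2.08 = 4.33.
Reliability = 4.33 / 5.08 = 0.8524.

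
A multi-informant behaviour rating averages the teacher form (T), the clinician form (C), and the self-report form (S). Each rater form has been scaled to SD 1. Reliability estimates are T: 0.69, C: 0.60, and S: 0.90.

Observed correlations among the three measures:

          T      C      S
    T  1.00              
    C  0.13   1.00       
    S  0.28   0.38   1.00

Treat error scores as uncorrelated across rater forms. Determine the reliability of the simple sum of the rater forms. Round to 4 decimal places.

Var(T+C+S) = 3 + 2·[0.13 + 0.28 + 0.38] = 3 + 1.58 = 4.58.
Under uncorrelated errors the observed covariances equal the true-score covariances, so only the own-variance terms attenuate.
True-score variance = [0.69 + 0.60 + 0.90] + 1.58 = 2.19 + 1.58 = 3.77.
Reliability = 3.77 / 4.58 = 0.8231.

0.8231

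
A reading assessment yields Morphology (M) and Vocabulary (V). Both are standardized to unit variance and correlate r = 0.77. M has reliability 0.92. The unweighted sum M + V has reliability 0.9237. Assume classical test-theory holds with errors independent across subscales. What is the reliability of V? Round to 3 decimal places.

0.810

Var(M+V) = 2 + 2·0.77 = 3.540.
True-score variance = ρ_M + ρ_V + 2·0.77, so 0.9237 = (0.92 + ρ_V + 1.54) / 3.540.
ρ_V = 0.9237·3.540 − 0.92 − 1.54 = 0.810.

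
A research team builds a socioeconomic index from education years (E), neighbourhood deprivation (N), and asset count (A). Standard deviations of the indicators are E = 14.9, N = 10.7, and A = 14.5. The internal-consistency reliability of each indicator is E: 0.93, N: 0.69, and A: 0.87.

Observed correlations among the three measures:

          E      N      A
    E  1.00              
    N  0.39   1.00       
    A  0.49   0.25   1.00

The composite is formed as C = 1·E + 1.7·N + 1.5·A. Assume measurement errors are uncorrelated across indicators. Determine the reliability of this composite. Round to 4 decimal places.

Var(C) = 14.9² + 1.7²·10.7² + 1.5²·14.5² + 2·[1.7·14.9·10.7·0.39 + 1.5·14.9·14.5·0.49 + 2.55·10.7·14.5·0.25] = 1025.95 + 726.814 = 1752.76.
Because errors are independent across components, Cov(Tᵢ,Tⱼ) = Cov(Xᵢ,Xⱼ); the off-diagonal part of the true-score variance is the same as above.
True-score variance = [14.9²·0.93 + 1.7²·10.7²·0.69 + 1.5²·14.5²·0.87] + 726.814 = 846.338 + 726.814 = 1573.15.
Reliability = 1573.15 / 1752.76 = 0.8975.

0.8975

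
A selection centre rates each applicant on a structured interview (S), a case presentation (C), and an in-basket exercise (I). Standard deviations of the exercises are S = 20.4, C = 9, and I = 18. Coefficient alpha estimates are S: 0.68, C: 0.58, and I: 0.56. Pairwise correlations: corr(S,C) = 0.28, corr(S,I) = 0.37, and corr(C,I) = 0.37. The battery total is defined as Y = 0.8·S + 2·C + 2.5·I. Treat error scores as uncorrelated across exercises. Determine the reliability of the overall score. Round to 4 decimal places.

Var(Y) = 0.8²·20.4² + 2²·9² + 2.5²·18² + 2·[1.6·20.4·9·0.28 + 2·20.4·18·0.37 + 5·9·18·0.37] = 2615.34 + 1307.36 = 3922.7.
Because errors are independent across components, Cov(Tᵢ,Tⱼ) = Cov(Xᵢ,Xⱼ); the off-diagonal part of the true-score variance is the same as above.
True-score variance = [0.8²·20.4²·0.68 + 2²·9²·0.58 + 2.5²·18²·0.56] + 1307.36 = 1503.03 + 1307.36 = 2810.39.
Reliability = 2810.39 / 3922.7 = 0.7164.

0.7164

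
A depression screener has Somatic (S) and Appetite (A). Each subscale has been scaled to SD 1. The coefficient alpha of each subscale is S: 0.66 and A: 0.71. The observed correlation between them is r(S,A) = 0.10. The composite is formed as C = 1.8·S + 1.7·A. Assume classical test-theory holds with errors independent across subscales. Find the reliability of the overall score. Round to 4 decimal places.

0.7123

Var(C) = 1.8² + 1.7² + 2·[3.06·0.10] = 6.13 + 0.612 = 6.742.
With uncorrelated errors the cross-covariances are all true-score covariance, so they carry over unchanged; only the diagonal terms shrink to ρᵢσᵢ².
True-score variance = [1.8²·0.66 + 1.7²·0.71] + 0.612 = 4.1903 + 0.612 = 4.8023.
Reliability = 4.8023 / 6.742 = 0.7123.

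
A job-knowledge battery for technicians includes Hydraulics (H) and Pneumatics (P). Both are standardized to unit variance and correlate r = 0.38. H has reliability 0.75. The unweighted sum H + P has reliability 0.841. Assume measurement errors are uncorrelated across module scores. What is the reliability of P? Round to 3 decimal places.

Var(H+P) = 2 + 2·0.38 = 2.760.
True-score variance = ρ_H + ρ_P + 2·0.38, so 0.841 = (0.75 + ρ_P + 0.76) / 2.760.
ρ_P = 0.841·2.760 − 0.75 − 0.76 = 0.811.

0.811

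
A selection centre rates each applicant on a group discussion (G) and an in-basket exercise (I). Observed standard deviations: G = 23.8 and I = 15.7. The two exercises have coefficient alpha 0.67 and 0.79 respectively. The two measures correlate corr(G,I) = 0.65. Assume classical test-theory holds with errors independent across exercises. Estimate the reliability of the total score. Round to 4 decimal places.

0.8162

Var(G+I) = 23.8² + 15.7² + 2·[23.8·15.7·0.65] = 812.93 + 485.758 = 1298.69.
With uncorrelated errors the cross-covariances are all true-score covariance, so they carry over unchanged; only the diagonal terms shrink to ρᵢσᵢ².
True-score variance = [23.8²·0.67 + 15.7²·0.79] + 485.758 = 574.242 + 485.758 = 1060.
Reliability = 1060 / 1298.69 = 0.8162.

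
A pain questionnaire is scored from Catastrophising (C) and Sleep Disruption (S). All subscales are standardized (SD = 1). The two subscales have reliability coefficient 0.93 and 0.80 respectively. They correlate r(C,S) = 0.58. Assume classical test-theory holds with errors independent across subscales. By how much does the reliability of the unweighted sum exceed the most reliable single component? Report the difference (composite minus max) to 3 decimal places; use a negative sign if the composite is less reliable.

-0.015

Var(sum) = 2 + 1.16 = 3.16; true-score variance = 1.73 + 1.16 = 2.89; composite reliability = 0.9146.
Max component reliability = 0.9300.
Difference = 0.9146 − 0.9300 = -0.015.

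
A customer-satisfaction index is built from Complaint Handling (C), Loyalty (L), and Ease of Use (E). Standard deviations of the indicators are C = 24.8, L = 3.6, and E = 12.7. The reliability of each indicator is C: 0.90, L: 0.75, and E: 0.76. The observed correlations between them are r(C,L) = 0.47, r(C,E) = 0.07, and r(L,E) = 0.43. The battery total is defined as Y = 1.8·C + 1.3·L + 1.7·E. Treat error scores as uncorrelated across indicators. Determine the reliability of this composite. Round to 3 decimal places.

0.891

Var(Y) = 1.8²·24.8² + 1.3²·3.6² + 1.7²·12.7² + 2·[2.34·24.8·3.6·0.47 + 3.06·24.8·12.7·0.07 + 2.21·3.6·12.7·0.43] = 2480.76 + 418.205 = 2898.96.
With uncorrelated errors the cross-covariances are all true-score covariance, so they carry over unchanged; only the diagonal terms shrink to ρᵢσᵢ².
True-score variance = [1.8²·24.8²·0.90 + 1.3²·3.6²·0.75 + 1.7²·12.7²·0.76] + 418.205 = 2164.14 + 418.205 = 2582.35.
Reliability = 2582.35 / 2898.96 = 0.891.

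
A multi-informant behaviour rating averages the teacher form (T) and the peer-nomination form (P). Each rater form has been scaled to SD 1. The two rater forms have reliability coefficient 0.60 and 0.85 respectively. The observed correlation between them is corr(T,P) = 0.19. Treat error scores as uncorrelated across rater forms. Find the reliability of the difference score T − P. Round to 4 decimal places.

Var(T−P) = 1 + 1 − 2·0.19 = 2 − 0.38 = 1.62.
Because errors are independent across components, Cov(Tᵢ,Tⱼ) = Cov(Xᵢ,Xⱼ); the off-diagonal part of the true-score variance is the same as above.
True-score variance = [0.60 + 0.85] − 0.38 = 1.45 − 0.38 = 1.07.
Reliability = 1.07 / 1.62 = 0.6605.

0.6605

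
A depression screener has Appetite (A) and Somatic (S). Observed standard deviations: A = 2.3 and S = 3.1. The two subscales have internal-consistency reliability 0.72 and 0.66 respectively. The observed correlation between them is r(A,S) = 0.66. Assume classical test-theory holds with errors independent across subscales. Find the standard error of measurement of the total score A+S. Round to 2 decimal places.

2.18

Var(total) = 14.9 + 9.4116 = 24.3116.
True-score variance = 10.1514 + 9.4116 = 19.563, so reliability = 0.8047.
Error variance = 24.3116 − 19.563 = 4.7486; SEM = √4.7486 = 2.18.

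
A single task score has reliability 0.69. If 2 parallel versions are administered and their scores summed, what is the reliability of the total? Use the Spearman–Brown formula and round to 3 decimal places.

0.817

ρ_k = kρ / (1 + (k−1)ρ) = 2·0.69 / (1 + 1·0.69) = 1.380 / 1.690 = 0.817.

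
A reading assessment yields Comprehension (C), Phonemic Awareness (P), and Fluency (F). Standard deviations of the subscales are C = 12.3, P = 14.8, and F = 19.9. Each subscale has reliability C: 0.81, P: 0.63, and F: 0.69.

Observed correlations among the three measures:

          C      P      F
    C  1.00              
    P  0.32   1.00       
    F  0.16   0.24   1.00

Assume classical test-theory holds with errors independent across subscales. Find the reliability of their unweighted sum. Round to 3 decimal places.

Var(C+P+F) = 12.3² + 14.8² + 19.9² + 2·[12.3·14.8·0.32 + 12.3·19.9·0.16 + 14.8·19.9·0.24] = 766.34 + 336.202 = 1102.54.
Because errors are independent across components, Cov(Tᵢ,Tⱼ) = Cov(Xᵢ,Xⱼ); the off-diagonal part of the true-score variance is the same as above.
True-score variance = [12.3²·0.81 + 14.8²·0.63 + 19.9²·0.69] + 336.202 = 533.787 + 336.202 = 869.989.
Reliability = 869.989 / 1102.54 = 0.789.

0.789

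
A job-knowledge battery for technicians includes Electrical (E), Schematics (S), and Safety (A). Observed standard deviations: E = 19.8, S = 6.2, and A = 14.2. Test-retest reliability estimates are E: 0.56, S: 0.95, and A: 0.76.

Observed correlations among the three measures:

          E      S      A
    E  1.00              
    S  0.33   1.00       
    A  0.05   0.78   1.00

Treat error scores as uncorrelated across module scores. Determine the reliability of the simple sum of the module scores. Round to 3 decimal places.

Var(E+S+A) = 19.8² + 6.2² + 14.2² + 2·[19.8·6.2·0.33 + 19.8·14.2·0.05 + 6.2·14.2·0.78] = 632.12 + 246.48 = 878.6.
Because errors are independent across components, Cov(Tᵢ,Tⱼ) = Cov(Xᵢ,Xⱼ); the off-diagonal part of the true-score variance is the same as above.
True-score variance = [19.8²·0.56 + 6.2²·0.95 + 14.2²·0.76] + 246.48 = 409.307 + 246.48 = 655.787.
Reliability = 655.787 / 878.6 = 0.746.

0.746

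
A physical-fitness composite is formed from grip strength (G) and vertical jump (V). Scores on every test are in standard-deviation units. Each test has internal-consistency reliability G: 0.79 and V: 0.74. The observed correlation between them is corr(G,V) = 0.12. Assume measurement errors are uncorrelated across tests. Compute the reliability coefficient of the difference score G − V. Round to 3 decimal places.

Var(G−V) = 1 + 1 − 2·0.12 = 2 − 0.24 = 1.76.
With uncorrelated errors the cross-covariances are all true-score covariance, so they carry over unchanged; only the diagonal terms shrink to ρᵢσᵢ².
True-score variance = [0.79 + 0.74] − 0.24 = 1.53 − 0.24 = 1.29.
Reliability = 1.29 / 1.76 = 0.733.

0.733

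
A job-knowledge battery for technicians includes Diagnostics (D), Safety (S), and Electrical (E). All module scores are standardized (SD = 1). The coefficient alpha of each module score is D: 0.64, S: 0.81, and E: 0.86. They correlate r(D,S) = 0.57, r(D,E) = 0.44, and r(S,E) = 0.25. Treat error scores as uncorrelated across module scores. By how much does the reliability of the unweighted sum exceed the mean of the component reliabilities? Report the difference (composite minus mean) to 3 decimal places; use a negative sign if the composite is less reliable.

0.105

Var(sum) = 3 + 2.52 = 5.52; true-score variance = 2.31 + 2.52 = 4.83; composite reliability = 0.8750.
Mean component reliability = 0.7700.
Difference = 0.8750 − 0.7700 = 0.105.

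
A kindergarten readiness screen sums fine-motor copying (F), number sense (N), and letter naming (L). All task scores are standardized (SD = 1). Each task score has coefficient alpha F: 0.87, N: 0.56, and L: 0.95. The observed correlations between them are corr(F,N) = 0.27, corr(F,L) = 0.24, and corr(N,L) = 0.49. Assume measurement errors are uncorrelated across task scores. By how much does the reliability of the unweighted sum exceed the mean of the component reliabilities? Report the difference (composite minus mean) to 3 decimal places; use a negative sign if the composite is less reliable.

0.083

Var(sum) = 3 + 2 = 5; true-score variance = 2.38 + 2 = 4.38; composite reliability = 0.8760.
Mean component reliability = 0.7933.
Difference = 0.8760 − 0.7933 = 0.083.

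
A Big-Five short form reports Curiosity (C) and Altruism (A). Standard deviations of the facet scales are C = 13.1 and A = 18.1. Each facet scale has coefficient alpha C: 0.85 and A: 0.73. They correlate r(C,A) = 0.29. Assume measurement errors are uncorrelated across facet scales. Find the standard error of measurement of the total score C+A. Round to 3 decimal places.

Var(total) = 499.22 + 137.524 = 636.744.
True-score variance = 385.024 + 137.524 = 522.548, so reliability = 0.8207.
Error variance = 636.744 − 522.548 = 114.196; SEM = √114.196 = 10.686.

10.686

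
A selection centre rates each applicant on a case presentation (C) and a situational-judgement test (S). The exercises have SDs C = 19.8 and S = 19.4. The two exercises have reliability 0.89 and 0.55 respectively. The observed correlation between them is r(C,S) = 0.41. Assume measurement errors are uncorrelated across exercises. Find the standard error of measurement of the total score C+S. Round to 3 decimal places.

Var(total) = 768.4 + 314.978 = 1083.38.
True-score variance = 555.914 + 314.978 = 870.892, so reliability = 0.8039.
Error variance = 1083.38 − 870.892 = 212.486; SEM = √212.486 = 14.577.

14.577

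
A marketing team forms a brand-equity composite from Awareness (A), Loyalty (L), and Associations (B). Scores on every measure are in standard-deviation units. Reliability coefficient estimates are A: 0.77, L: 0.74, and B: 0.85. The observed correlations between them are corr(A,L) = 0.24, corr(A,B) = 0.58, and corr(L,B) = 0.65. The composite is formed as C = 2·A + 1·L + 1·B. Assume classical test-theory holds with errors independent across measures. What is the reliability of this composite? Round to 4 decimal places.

0.8743

Var(C) = 2² + 1 + 1 + 2·[2·0.24 + 2·0.58 + 0.65] = 6 + 4.58 = 10.58.
With uncorrelated errors the cross-covariances are all true-score covariance, so they carry over unchanged; only the diagonal terms shrink to ρᵢσᵢ².
True-score variance = [2²·0.77 + 0.74 + 0.85] + 4.58 = 4.67 + 4.58 = 9.25.
Reliability = 9.25 / 10.58 = 0.8743.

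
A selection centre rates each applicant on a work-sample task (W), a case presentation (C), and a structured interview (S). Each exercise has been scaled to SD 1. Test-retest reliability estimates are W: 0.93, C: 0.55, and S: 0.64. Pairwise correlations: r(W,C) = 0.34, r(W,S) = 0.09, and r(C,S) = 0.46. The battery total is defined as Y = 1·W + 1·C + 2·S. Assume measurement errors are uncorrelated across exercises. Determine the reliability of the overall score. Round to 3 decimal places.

Var(Y) = 1 + 1 + 2² + 2·[0.34 + 2·0.09 + 2·0.46] = 6 + 2.88 = 8.88.
Under uncorrelated errors the observed covariances equal the true-score covariances, so only the own-variance terms attenuate.
True-score variance = [0.93 + 0.55 + 2²·0.64] + 2.88 = 4.04 + 2.88 = 6.92.
Reliability = 6.92 / 8.88 = 0.779.

0.779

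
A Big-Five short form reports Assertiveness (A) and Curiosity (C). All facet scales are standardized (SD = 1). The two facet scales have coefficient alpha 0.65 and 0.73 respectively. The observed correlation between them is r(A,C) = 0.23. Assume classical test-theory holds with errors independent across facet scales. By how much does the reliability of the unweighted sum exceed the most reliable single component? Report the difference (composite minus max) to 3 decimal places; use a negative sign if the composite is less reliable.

Var(sum) = 2 + 0.46 = 2.46; true-score variance = 1.38 + 0.46 = 1.84; composite reliability = 0.7480.
Max component reliability = 0.7300.
Difference = 0.7480 − 0.7300 = 0.018.

0.018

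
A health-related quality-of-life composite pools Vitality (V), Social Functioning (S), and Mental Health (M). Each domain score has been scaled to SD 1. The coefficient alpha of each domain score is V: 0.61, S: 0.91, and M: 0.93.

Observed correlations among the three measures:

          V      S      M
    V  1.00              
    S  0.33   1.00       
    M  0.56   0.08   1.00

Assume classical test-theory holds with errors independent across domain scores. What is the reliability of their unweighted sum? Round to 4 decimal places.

0.8887

Var(V+S+M) = 3 + 2·[0.33 + 0.56 + 0.08] = 3 + 1.94 = 4.94.
Under uncorrelated errors the observed covariances equal the true-score covariances, so only the own-variance terms attenuate.
True-score variance = [0.61 + 0.91 + 0.93] + 1.94 = 2.45 + 1.94 = 4.39.
Reliability = 4.39 / 4.94 = 0.8887.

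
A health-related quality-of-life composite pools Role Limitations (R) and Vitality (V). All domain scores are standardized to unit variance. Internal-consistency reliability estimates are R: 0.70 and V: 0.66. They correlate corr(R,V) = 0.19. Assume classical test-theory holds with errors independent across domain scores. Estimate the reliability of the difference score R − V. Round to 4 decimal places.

0.6049

Var(R−V) = 1 + 1 − 2·0.19 = 2 − 0.38 = 1.62.
Because errors are independent across components, Cov(Tᵢ,Tⱼ) = Cov(Xᵢ,Xⱼ); the off-diagonal part of the true-score variance is the same as above.
True-score variance = [0.70 + 0.66] − 0.38 = 1.36 − 0.38 = 0.98.
Reliability = 0.98 / 1.62 = 0.6049.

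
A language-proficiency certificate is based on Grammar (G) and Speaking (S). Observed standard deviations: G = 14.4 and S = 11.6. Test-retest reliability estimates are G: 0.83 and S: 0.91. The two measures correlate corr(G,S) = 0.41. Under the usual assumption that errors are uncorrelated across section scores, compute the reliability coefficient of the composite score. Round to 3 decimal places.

0.901

Var(G+S) = 14.4² + 11.6² + 2·[14.4·11.6·0.41] = 341.92 + 136.973 = 478.893.
Under uncorrelated errors the observed covariances equal the true-score covariances, so only the own-variance terms attenuate.
True-score variance = [14.4²·0.83 + 11.6²·0.91] + 136.973 = 294.558 + 136.973 = 431.531.
Reliability = 431.531 / 478.893 = 0.901.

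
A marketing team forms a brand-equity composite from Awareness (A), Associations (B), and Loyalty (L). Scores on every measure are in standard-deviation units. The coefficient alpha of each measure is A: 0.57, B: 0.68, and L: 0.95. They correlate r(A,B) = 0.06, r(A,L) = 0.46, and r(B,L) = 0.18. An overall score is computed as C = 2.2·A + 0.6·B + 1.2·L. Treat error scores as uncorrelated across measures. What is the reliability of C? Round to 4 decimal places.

0.7609

Var(C) = 2.2² + 0.6² + 1.2² + 2·[1.32·0.06 + 2.64·0.46 + 0.72·0.18] = 6.64 + 2.8464 = 9.4864.
Because errors are independent across components, Cov(Tᵢ,Tⱼ) = Cov(Xᵢ,Xⱼ); the off-diagonal part of the true-score variance is the same as above.
True-score variance = [2.2²·0.57 + 0.6²·0.68 + 1.2²·0.95] + 2.8464 = 4.3716 + 2.8464 = 7.218.
Reliability = 7.218 / 9.4864 = 0.7609.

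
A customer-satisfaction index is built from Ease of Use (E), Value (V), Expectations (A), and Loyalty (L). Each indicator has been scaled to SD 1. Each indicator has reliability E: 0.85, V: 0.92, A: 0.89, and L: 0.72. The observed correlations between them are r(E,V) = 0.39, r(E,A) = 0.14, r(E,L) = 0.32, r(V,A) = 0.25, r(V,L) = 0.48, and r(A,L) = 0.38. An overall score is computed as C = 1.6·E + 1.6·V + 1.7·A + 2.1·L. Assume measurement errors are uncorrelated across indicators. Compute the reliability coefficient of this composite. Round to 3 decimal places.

0.913

Var(C) = 1.6² + 1.6² + 1.7² + 2.1² + 2·[2.56·0.39 + 2.72·0.14 + 3.36·0.32 + 2.72·0.25 + 3.36·0.48 + 3.57·0.38] = 12.42 + 12.2076 = 24.6276.
Because errors are independent across components, Cov(Tᵢ,Tⱼ) = Cov(Xᵢ,Xⱼ); the off-diagonal part of the true-score variance is the same as above.
True-score variance = [1.6²·0.85 + 1.6²·0.92 + 1.7²·0.89 + 2.1²·0.72] + 12.2076 = 10.2785 + 12.2076 = 22.4861.
Reliability = 22.4861 / 24.6276 = 0.913.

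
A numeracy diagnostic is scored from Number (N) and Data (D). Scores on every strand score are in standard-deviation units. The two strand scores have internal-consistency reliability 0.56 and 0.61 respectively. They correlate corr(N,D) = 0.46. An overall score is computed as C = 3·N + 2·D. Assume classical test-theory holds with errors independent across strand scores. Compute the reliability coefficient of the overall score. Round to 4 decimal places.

0.7019

Var(C) = 3² + 2² + 2·[6·0.46] = 13 + 5.52 = 18.52.
Because errors are independent across components, Cov(Tᵢ,Tⱼ) = Cov(Xᵢ,Xⱼ); the off-diagonal part of the true-score variance is the same as above.
True-score variance = [3²·0.56 + 2²·0.61] + 5.52 = 7.48 + 5.52 = 13.
Reliability = 13 / 18.52 = 0.7019.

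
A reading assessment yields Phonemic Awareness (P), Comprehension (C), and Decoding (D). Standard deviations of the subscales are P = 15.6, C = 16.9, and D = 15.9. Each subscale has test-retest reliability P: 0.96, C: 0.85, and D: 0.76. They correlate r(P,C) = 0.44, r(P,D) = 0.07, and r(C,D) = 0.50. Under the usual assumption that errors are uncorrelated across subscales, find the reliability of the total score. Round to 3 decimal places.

Var(P+C+D) = 15.6² + 16.9² + 15.9² + 2·[15.6·16.9·0.44 + 15.6·15.9·0.07 + 16.9·15.9·0.50] = 781.78 + 535.439 = 1317.22.
Under uncorrelated errors the observed covariances equal the true-score covariances, so only the own-variance terms attenuate.
True-score variance = [15.6²·0.96 + 16.9²·0.85 + 15.9²·0.76] + 535.439 = 668.53 + 535.439 = 1203.97.
Reliability = 1203.97 / 1317.22 = 0.914.

0.914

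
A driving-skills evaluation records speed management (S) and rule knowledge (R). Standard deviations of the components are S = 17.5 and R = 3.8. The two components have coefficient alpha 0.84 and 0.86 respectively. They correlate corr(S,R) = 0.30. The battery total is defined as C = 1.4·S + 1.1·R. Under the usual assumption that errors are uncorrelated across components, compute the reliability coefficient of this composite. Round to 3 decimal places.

0.855

Var(C) = 1.4²·17.5² + 1.1²·3.8² + 2·[1.54·17.5·3.8·0.30] = 617.722 + 61.446 = 679.168.
Because errors are independent across components, Cov(Tᵢ,Tⱼ) = Cov(Xᵢ,Xⱼ); the off-diagonal part of the true-score variance is the same as above.
True-score variance = [1.4²·17.5²·0.84 + 1.1²·3.8²·0.86] + 61.446 = 519.236 + 61.446 = 580.682.
Reliability = 580.682 / 679.168 = 0.855.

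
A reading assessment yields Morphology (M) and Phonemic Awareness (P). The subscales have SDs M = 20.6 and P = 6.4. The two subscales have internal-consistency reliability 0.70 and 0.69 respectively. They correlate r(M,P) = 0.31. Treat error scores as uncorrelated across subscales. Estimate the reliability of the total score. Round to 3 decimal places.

0.744

Var(M+P) = 20.6² + 6.4² + 2·[20.6·6.4·0.31] = 465.32 + 81.7408 = 547.061.
Because errors are independent across components, Cov(Tᵢ,Tⱼ) = Cov(Xᵢ,Xⱼ); the off-diagonal part of the true-score variance is the same as above.
True-score variance = [20.6²·0.70 + 6.4²·0.69] + 81.7408 = 325.314 + 81.7408 = 407.055.
Reliability = 407.055 / 547.061 = 0.744.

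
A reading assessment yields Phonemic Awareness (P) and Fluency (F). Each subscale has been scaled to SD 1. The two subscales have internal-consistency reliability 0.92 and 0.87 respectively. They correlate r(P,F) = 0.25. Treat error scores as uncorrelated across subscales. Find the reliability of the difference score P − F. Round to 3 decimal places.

Var(P−F) = 1 + 1 − 2·0.25 = 2 − 0.5 = 1.5.
With uncorrelated errors the cross-covariances are all true-score covariance, so they carry over unchanged; only the diagonal terms shrink to ρᵢσᵢ².
True-score variance = [0.92 + 0.87] − 0.5 = 1.79 − 0.5 = 1.29.
Reliability = 1.29 / 1.5 = 0.860.

0.860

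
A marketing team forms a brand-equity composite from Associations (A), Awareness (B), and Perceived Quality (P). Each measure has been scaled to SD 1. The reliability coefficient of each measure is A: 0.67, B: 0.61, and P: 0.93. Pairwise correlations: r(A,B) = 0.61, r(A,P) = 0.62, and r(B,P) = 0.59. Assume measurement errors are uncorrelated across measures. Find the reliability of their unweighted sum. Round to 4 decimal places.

Var(A+B+P) = 3 + 2·[0.61 + 0.62 + 0.59] = 3 + 3.64 = 6.64.
Because errors are independent across components, Cov(Tᵢ,Tⱼ) = Cov(Xᵢ,Xⱼ); the off-diagonal part of the true-score variance is the same as above.
True-score variance = [0.67 + 0.61 + 0.93] + 3.64 = 2.21 + 3.64 = 5.85.
Reliability = 5.85 / 6.64 = 0.8810.

0.8810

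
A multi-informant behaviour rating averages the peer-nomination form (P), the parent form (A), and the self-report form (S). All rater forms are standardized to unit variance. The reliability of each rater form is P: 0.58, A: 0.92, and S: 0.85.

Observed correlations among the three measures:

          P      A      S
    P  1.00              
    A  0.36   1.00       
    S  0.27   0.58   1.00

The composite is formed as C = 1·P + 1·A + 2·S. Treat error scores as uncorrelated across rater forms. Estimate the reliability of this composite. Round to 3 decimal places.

0.891

Var(C) = 1 + 1 + 2² + 2·[0.36 + 2·0.27 + 2·0.58] = 6 + 4.12 = 10.12.
Under uncorrelated errors the observed covariances equal the true-score covariances, so only the own-variance terms attenuate.
True-score variance = [0.58 + 0.92 + 2²·0.85] + 4.12 = 4.9 + 4.12 = 9.02.
Reliability = 9.02 / 10.12 = 0.891.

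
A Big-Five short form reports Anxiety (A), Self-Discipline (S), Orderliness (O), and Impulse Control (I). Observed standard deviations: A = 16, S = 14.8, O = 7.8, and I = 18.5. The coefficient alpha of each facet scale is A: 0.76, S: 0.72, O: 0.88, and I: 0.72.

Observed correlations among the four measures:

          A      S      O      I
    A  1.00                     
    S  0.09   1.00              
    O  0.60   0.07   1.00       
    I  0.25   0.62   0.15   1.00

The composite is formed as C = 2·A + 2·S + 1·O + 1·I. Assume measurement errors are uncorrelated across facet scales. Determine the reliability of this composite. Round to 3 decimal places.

Var(C) = 2²·16² + 2²·14.8² + 7.8² + 18.5² + 2·[4·16·14.8·0.09 + 2·16·7.8·0.60 + 2·16·18.5·0.25 + 2·14.8·7.8·0.07 + 2·14.8·18.5·0.62 + 7.8·18.5·0.15] = 2303.25 + 1520.65 = 3823.9.
With uncorrelated errors the cross-covariances are all true-score covariance, so they carry over unchanged; only the diagonal terms shrink to ρᵢσᵢ².
True-score variance = [2²·16²·0.76 + 2²·14.8²·0.72 + 7.8²·0.88 + 18.5²·0.72] + 1520.65 = 1709.03 + 1520.65 = 3229.69.
Reliability = 3229.69 / 3823.9 = 0.845.

0.845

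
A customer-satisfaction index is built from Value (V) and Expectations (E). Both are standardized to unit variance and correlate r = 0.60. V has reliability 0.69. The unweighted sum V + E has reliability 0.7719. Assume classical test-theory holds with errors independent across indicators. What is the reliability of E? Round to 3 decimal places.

0.580

Var(V+E) = 2 + 2·0.60 = 3.200.
True-score variance = ρ_V + ρ_E + 2·0.60, so 0.7719 = (0.69 + ρ_E + 1.20) / 3.200.
ρ_E = 0.7719·3.200 − 0.69 − 1.20 = 0.580.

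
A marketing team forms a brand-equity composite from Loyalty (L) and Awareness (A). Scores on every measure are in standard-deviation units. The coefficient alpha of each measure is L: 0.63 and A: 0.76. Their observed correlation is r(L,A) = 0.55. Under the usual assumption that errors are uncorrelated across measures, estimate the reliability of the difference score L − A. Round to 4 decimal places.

Var(L−A) = 1 + 1 − 2·0.55 = 2 − 1.1 = 0.9.
Under uncorrelated errors the observed covariances equal the true-score covariances, so only the own-variance terms attenuate.
True-score variance = [0.63 + 0.76] − 1.1 = 1.39 − 1.1 = 0.29.
Reliability = 0.29 / 0.9 = 0.3222.

0.3222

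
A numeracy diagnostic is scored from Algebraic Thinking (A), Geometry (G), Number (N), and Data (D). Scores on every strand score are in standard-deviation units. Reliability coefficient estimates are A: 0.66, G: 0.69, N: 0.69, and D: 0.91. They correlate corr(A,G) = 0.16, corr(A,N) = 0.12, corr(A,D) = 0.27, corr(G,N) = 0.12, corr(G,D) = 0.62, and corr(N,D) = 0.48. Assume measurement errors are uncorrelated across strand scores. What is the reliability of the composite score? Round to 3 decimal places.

Var(A+G+N+D) = 4 + 2·[0.16 + 0.12 + 0.27 + 0.12 + 0.62 + 0.48] = 4 + 3.54 = 7.54.
Because errors are independent across components, Cov(Tᵢ,Tⱼ) = Cov(Xᵢ,Xⱼ); the off-diagonal part of the true-score variance is the same as above.
True-score variance = [0.66 + 0.69 + 0.69 + 0.91] + 3.54 = 2.95 + 3.54 = 6.49.
Reliability = 6.49 / 7.54 = 0.861.

0.861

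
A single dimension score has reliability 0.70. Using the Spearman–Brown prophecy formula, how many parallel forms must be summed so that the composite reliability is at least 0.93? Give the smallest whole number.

k ≥ ρ*(1−ρ₁)/(ρ₁(1−ρ*)) = 0.93·0.30 / (0.70·0.07) = 5.694.
Smallest integer k = 6.

6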